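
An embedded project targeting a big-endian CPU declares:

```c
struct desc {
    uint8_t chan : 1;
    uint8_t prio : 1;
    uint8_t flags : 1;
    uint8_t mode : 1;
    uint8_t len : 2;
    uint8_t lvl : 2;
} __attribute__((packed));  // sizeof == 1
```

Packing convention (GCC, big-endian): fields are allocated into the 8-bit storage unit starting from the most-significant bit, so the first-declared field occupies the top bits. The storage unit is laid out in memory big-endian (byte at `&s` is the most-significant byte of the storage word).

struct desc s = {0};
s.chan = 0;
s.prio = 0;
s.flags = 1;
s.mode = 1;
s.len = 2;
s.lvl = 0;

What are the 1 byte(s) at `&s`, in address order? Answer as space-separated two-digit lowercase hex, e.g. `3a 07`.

38

[7+:1] chan=0 & 0x1 = 0x0; word=0x00
[6+:1] prio=0 & 0x1 = 0x0; word=0x00
[5+:1] flags=1 & 0x1 = 0x1; word=0x20
[4+:1] mode=1 & 0x1 = 0x1; word=0x30
[2+:2] len=2 & 0x3 = 0x2; word=0x38
[0+:2] lvl=0 & 0x3 = 0x0; word=0x38
word = 0x38 → big-endian bytes:
  [0]=0x38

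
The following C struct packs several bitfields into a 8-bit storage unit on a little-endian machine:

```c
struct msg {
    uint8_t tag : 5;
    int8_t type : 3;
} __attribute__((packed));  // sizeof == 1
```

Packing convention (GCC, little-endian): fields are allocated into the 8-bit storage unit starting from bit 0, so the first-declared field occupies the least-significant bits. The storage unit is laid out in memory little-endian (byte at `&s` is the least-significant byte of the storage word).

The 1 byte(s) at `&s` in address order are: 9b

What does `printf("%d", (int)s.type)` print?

[0]=0x9b (little-endian) → word 0x9b
tag:5 @ bit 0 → (0x9b>>0)&0x1f = 0x1b
type:3 @ bit 5 → (0x9b>>5)&0x7 = 0x4  ←
type signed 3b, MSB=1: 4 - 8 = -4

-4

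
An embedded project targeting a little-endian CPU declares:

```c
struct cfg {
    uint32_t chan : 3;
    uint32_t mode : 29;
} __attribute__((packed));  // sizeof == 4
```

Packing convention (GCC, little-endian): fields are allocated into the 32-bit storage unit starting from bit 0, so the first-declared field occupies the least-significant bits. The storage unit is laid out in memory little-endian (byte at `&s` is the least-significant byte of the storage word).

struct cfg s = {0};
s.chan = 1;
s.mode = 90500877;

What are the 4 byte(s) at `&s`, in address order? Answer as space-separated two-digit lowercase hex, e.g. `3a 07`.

69 78 27 2b

chan:3 = 1 → 0x1 << 0 → word 0x00000001
mode:29 = 90500877 → 0x564ef0d << 3 → word 0x2b277869
word = 0x2b277869 → little-endian bytes:
  [0]=0x69  [1]=0x78  [2]=0x27  [3]=0x2b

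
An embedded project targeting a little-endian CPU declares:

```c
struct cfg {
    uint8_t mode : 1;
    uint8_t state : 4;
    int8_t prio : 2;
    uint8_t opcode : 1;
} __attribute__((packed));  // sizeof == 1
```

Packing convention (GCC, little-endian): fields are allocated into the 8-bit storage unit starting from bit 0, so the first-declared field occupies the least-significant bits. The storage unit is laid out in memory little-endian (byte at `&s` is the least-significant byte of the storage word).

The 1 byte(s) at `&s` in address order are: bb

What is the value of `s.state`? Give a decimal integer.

13

[0]=0xbb (little-endian) → word 0xbb
mode:1 @ bit 0 → (0xbb>>0)&0x1 = 0x1
state:4 @ bit 1 → (0xbb>>1)&0xf = 0xd  ←
prio:2 @ bit 5 → (0xbb>>5)&0x3 = 0x1
opcode:1 @ bit 7 → (0xbb>>7)&0x1 = 0x1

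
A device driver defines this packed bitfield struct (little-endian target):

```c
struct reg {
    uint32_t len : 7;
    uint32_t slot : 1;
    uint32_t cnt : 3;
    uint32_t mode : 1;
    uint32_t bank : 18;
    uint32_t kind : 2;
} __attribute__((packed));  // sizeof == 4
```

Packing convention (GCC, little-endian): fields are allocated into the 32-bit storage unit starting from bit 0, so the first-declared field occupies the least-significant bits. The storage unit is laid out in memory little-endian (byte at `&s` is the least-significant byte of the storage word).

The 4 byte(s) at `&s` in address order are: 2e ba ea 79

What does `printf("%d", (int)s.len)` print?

46

[0]=0x2e [1]=0xba [2]=0xea [3]=0x79 (little-endian) → word 0x79eaba2e
len [0+:7] = (word>>0) & 0x7f = 46  ←
slot [7+:1] = (word>>7) & 0x1 = 0
cnt [8+:3] = (word>>8) & 0x7 = 2
mode [11+:1] = (word>>11) & 0x1 = 1
bank [12+:18] = (word>>12) & 0x3ffff = 237227
kind [30+:2] = (word>>30) & 0x3 = 1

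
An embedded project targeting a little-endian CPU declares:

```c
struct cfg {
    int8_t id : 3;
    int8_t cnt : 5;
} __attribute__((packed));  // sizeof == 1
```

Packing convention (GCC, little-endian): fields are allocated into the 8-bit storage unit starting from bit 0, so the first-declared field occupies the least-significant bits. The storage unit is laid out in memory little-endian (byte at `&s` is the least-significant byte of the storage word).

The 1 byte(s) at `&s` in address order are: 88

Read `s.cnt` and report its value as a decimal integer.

-15

[0]=0x88 (little-endian) → word 0x88
id [0+:3] = (word>>0) & 0x7 = 0
cnt [3+:5] = (word>>3) & 0x1f = 17  ←
cnt signed 5b, MSB=1: 17 - 32 = -15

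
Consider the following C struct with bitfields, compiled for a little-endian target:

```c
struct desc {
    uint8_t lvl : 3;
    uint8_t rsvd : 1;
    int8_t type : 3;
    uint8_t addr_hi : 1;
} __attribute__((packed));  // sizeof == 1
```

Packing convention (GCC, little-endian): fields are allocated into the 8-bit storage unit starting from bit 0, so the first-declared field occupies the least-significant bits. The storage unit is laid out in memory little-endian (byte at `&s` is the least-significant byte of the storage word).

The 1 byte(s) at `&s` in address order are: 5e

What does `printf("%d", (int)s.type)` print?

[0]=0x5e (little-endian) → word 0x5e
lvl:3 @ bit 0 → (0x5e>>0)&0x7 = 0x6
rsvd:1 @ bit 3 → (0x5e>>3)&0x1 = 0x1
type:3 @ bit 4 → (0x5e>>4)&0x7 = 0x5  ←
addr_hi:1 @ bit 7 → (0x5e>>7)&0x1 = 0x0
type signed 3b, MSB=1: 5 - 8 = -3

-3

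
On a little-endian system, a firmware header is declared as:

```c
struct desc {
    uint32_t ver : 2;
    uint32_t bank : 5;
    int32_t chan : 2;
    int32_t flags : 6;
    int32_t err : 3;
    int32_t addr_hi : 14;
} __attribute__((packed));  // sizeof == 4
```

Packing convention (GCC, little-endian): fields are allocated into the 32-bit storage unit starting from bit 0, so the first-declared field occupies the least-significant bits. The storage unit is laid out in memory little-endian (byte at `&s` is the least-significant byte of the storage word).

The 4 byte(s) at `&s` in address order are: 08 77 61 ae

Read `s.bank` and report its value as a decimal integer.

2

[0]=0x08 [1]=0x77 [2]=0x61 [3]=0xae (little-endian) → word 0xae617708
ver [0+:2] = (word>>0) & 0x3 = 0
bank [2+:5] = (word>>2) & 0x1f = 2  ←
chan [7+:2] = (word>>7) & 0x3 = 2
flags [9+:6] = (word>>9) & 0x3f = 59
err [15+:3] = (word>>15) & 0x7 = 2
addr_hi [18+:14] = (word>>18) & 0x3fff = 11160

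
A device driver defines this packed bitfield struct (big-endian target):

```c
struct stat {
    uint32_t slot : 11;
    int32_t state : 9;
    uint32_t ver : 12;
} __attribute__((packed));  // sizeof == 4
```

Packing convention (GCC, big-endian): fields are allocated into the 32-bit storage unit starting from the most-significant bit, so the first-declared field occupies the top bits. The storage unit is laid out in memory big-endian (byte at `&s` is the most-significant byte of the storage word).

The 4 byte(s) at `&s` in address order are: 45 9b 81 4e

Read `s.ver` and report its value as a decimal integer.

[0]=0x45 [1]=0x9b [2]=0x81 [3]=0x4e (big-endian) → word 0x459b814e
slot [21+:11] = (word>>21) & 0x7ff = 556
state [12+:9] = (word>>12) & 0x1ff = 440
ver [0+:12] = (word>>0) & 0xfff = 334  ←

334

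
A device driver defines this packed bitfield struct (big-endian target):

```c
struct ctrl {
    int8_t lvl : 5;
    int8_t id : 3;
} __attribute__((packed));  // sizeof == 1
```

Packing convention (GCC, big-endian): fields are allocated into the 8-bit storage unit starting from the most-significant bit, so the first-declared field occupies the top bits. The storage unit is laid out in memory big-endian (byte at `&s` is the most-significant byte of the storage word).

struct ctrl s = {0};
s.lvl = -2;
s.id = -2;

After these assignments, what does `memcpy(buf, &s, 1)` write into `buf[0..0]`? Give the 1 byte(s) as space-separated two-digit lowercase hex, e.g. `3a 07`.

f6

lvl:5 = -2 → 0x1e << 3 → word 0xf0
id:3 = -2 → 0x6 << 0 → word 0xf6
word = 0xf6 → big-endian bytes:
  [0]=0xf6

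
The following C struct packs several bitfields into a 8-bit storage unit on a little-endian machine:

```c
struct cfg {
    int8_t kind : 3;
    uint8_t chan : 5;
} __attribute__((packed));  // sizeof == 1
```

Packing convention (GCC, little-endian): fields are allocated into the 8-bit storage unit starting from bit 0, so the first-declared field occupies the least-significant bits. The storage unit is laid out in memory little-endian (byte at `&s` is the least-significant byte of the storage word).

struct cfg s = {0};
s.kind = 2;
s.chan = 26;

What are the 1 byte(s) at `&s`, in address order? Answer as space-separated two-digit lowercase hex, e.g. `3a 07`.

kind:3 = 2 → 0x2 << 0 → word 0x02
chan:5 = 26 → 0x1a << 3 → word 0xd2
word = 0xd2 → little-endian bytes:
  [0]=0xd2

d2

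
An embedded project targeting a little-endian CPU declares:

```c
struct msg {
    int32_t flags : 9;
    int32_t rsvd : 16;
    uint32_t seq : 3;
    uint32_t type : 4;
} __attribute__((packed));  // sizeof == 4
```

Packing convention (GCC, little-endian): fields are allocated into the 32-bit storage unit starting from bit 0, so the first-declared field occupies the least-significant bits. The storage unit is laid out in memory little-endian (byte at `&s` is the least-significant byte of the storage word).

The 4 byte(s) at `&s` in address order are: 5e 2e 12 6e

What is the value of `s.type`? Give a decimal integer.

6

[0]=0x5e [1]=0x2e [2]=0x12 [3]=0x6e (little-endian) → word 0x6e122e5e
flags [0+:9] = (word>>0) & 0x1ff = 94
rsvd [9+:16] = (word>>9) & 0xffff = 2327
seq [25+:3] = (word>>25) & 0x7 = 7
type [28+:4] = (word>>28) & 0xf = 6  ←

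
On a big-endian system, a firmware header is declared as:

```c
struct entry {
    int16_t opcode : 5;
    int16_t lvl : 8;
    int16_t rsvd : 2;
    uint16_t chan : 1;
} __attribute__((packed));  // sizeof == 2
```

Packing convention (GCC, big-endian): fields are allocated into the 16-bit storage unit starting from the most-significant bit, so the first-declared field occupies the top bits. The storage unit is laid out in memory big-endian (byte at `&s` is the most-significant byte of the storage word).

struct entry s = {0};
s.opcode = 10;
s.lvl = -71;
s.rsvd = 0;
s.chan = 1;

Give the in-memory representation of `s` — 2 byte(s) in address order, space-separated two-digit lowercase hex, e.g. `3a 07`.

opcode:5 = 10 → 0xa << 11 → word 0x5000
lvl:8 = -71 → 0xb9 << 3 → word 0x55c8
rsvd:2 = 0 → 0x0 << 1 → word 0x55c8
chan:1 = 1 → 0x1 << 0 → word 0x55c9
word = 0x55c9 → big-endian bytes:
  [0]=0x55  [1]=0xc9

55 c9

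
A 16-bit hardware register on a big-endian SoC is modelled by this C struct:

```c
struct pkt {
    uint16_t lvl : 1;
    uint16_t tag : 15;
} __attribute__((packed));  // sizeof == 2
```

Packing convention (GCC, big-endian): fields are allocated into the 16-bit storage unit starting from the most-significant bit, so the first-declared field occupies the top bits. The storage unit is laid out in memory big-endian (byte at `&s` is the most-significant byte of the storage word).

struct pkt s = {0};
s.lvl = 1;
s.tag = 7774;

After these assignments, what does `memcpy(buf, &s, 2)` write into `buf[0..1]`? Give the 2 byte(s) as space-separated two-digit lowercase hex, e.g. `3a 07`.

9e 5e

lvl (1b) val=1 bits=0x1 at bit 15: 0x8000
tag (15b) val=7774 bits=0x1e5e at bit 0: 0x9e5e
word = 0x9e5e → big-endian bytes:
  [0]=0x9e  [1]=0x5e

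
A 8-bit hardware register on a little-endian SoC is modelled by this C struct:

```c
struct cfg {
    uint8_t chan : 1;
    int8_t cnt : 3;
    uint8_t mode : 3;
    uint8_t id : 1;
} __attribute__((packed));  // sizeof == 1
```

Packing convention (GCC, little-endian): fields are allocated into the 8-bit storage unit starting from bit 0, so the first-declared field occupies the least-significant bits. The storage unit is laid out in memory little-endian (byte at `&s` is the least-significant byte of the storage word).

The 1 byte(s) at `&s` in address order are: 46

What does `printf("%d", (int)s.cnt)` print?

[0]=0x46 (little-endian) → word 0x46
chan:1 @ bit 0 → (0x46>>0)&0x1 = 0x0
cnt:3 @ bit 1 → (0x46>>1)&0x7 = 0x3  ←
mode:3 @ bit 4 → (0x46>>4)&0x7 = 0x4
id:1 @ bit 7 → (0x46>>7)&0x1 = 0x0
cnt signed 3b, MSB=0: value = 3

3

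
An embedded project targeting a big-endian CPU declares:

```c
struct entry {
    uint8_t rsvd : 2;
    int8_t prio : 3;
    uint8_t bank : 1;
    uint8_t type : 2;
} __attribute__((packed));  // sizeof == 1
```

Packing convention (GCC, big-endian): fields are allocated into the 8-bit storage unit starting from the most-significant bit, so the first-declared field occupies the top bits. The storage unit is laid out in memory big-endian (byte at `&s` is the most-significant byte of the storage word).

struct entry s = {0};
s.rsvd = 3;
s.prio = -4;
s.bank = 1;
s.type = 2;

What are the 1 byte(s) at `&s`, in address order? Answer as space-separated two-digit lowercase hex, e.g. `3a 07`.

rsvd:2 = 3 → 0x3 << 6 → word 0xc0
prio:3 = -4 → 0x4 << 3 → word 0xe0
bank:1 = 1 → 0x1 << 2 → word 0xe4
type:2 = 2 → 0x2 << 0 → word 0xe6
word = 0xe6 → big-endian bytes:
  [0]=0xe6

e6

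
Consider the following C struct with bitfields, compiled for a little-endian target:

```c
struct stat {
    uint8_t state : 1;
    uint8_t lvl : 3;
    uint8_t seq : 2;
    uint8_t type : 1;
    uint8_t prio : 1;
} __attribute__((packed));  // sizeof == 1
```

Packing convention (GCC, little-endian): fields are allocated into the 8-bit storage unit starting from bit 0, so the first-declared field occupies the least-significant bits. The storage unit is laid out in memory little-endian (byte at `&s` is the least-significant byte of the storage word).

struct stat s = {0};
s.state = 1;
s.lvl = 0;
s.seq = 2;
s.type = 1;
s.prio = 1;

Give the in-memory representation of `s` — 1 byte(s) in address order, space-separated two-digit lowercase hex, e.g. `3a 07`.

state (1b) val=1 bits=0x1 at bit 0: 0x01
lvl (3b) val=0 bits=0x0 at bit 1: 0x01
seq (2b) val=2 bits=0x2 at bit 4: 0x21
type (1b) val=1 bits=0x1 at bit 6: 0x61
prio (1b) val=1 bits=0x1 at bit 7: 0xe1
word = 0xe1 → little-endian bytes:
  [0]=0xe1

e1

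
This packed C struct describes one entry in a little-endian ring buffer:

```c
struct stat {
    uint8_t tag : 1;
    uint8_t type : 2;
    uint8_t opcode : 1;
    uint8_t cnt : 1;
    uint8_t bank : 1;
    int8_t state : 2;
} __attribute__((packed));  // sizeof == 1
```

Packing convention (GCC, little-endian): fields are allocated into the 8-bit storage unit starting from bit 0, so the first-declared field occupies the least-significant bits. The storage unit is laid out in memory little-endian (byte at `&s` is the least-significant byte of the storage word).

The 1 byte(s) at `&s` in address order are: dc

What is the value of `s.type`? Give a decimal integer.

2

[0]=0xdc (little-endian) → word 0xdc
tag [0+:1] = (word>>0) & 0x1 = 0
type [1+:2] = (word>>1) & 0x3 = 2  ←
opcode [3+:1] = (word>>3) & 0x1 = 1
cnt [4+:1] = (word>>4) & 0x1 = 1
bank [5+:1] = (word>>5) & 0x1 = 0
state [6+:2] = (word>>6) & 0x3 = 3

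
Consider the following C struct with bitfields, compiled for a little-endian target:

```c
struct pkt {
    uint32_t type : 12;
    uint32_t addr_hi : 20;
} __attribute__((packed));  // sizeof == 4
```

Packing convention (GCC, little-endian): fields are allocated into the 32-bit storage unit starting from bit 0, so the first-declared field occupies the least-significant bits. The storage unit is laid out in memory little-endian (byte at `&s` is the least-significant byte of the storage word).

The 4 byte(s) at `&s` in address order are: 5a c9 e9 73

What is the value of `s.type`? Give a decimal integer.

2394

[0]=0x5a [1]=0xc9 [2]=0xe9 [3]=0x73 (little-endian) → word 0x73e9c95a
type:12 @ bit 0 → (0x73e9c95a>>0)&0xfff = 0x95a  ←
addr_hi:20 @ bit 12 → (0x73e9c95a>>12)&0xfffff = 0x73e9c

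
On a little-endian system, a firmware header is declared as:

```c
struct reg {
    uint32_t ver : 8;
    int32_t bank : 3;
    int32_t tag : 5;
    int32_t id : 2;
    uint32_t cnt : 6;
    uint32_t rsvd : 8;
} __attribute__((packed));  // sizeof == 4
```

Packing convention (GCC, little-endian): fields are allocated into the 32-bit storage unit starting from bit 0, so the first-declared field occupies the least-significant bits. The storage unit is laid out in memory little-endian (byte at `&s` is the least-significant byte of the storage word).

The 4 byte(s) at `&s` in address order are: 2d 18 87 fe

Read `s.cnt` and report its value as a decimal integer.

33

[0]=0x2d [1]=0x18 [2]=0x87 [3]=0xfe (little-endian) → word 0xfe87182d
ver [0+:8] = (word>>0) & 0xff = 45
bank [8+:3] = (word>>8) & 0x7 = 0
tag [11+:5] = (word>>11) & 0x1f = 3
id [16+:2] = (word>>16) & 0x3 = 3
cnt [18+:6] = (word>>18) & 0x3f = 33  ←
rsvd [24+:8] = (word>>24) & 0xff = 254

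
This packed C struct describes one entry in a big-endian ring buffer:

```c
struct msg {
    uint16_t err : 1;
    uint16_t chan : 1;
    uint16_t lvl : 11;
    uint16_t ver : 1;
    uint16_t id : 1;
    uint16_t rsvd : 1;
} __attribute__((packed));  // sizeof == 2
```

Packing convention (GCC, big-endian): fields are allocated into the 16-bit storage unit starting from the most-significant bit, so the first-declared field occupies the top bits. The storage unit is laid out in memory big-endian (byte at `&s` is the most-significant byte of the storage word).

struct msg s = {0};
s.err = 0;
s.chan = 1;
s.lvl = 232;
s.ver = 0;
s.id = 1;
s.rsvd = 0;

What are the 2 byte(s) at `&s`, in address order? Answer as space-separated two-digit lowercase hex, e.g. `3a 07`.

47 42

err (1b) val=0 bits=0x0 at bit 15: 0x0000
chan (1b) val=1 bits=0x1 at bit 14: 0x4000
lvl (11b) val=232 bits=0xe8 at bit 3: 0x4740
ver (1b) val=0 bits=0x0 at bit 2: 0x4740
id (1b) val=1 bits=0x1 at bit 1: 0x4742
rsvd (1b) val=0 bits=0x0 at bit 0: 0x4742
word = 0x4742 → big-endian bytes:
  [0]=0x47  [1]=0x42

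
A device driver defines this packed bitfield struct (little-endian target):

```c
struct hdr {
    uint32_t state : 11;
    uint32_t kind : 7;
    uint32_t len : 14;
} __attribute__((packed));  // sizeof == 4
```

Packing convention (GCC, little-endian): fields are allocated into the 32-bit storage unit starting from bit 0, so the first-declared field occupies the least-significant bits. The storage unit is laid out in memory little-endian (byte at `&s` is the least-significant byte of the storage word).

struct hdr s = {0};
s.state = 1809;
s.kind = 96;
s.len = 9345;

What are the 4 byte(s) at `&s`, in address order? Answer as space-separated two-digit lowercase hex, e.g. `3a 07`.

state:11 = 1809 → 0x711 << 0 → word 0x00000711
kind:7 = 96 → 0x60 << 11 → word 0x00030711
len:14 = 9345 → 0x2481 << 18 → word 0x92070711
word = 0x92070711 → little-endian bytes:
  [0]=0x11  [1]=0x07  [2]=0x07  [3]=0x92

11 07 07 92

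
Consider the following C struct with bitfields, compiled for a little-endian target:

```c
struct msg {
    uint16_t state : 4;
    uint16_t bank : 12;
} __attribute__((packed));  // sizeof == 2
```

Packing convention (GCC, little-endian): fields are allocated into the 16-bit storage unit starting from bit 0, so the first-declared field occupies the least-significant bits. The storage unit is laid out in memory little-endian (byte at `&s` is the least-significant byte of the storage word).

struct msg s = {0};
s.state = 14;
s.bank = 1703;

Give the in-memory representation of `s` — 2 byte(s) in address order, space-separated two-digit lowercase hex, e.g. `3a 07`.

state:4 = 14 → 0xe << 0 → word 0x000e
bank:12 = 1703 → 0x6a7 << 4 → word 0x6a7e
word = 0x6a7e → little-endian bytes:
  [0]=0x7e  [1]=0x6a

7e 6a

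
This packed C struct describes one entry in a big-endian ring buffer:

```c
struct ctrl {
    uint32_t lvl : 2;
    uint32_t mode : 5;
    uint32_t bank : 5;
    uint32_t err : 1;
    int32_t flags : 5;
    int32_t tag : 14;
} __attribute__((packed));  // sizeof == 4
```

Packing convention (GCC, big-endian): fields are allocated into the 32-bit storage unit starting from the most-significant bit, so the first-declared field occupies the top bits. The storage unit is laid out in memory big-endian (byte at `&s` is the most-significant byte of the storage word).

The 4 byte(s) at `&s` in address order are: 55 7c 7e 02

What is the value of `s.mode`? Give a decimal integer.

10

[0]=0x55 [1]=0x7c [2]=0x7e [3]=0x02 (big-endian) → word 0x557c7e02
lvl [30+:2] = (word>>30) & 0x3 = 1
mode [25+:5] = (word>>25) & 0x1f = 10  ←
bank [20+:5] = (word>>20) & 0x1f = 23
err [19+:1] = (word>>19) & 0x1 = 1
flags [14+:5] = (word>>14) & 0x1f = 17
tag [0+:14] = (word>>0) & 0x3fff = 15874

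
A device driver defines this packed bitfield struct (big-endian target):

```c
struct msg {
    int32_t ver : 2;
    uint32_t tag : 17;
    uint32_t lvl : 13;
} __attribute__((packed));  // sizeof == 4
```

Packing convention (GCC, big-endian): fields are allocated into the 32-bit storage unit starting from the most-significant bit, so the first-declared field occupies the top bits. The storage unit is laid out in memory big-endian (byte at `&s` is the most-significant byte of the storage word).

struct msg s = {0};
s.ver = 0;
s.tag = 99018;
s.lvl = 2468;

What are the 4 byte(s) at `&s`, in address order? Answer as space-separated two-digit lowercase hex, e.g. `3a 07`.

30 59 49 a4

[30+:2] ver=0 & 0x3 = 0x0; word=0x00000000
[13+:17] tag=99018 & 0x1ffff = 0x182ca; word=0x30594000
[0+:13] lvl=2468 & 0x1fff = 0x9a4; word=0x305949a4
word = 0x305949a4 → big-endian bytes:
  [0]=0x30  [1]=0x59  [2]=0x49  [3]=0xa4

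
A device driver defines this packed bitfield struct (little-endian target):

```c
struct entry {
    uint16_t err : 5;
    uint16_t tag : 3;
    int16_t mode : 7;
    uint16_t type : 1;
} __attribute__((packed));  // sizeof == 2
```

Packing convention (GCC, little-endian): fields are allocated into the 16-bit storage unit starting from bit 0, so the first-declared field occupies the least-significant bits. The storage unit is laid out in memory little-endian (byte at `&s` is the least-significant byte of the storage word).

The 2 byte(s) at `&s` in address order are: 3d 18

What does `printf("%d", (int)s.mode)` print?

[0]=0x3d [1]=0x18 (little-endian) → word 0x183d
err [0+:5] = (word>>0) & 0x1f = 29
tag [5+:3] = (word>>5) & 0x7 = 1
mode [8+:7] = (word>>8) & 0x7f = 24  ←
type [15+:1] = (word>>15) & 0x1 = 0
mode signed 7b, MSB=0: value = 24

24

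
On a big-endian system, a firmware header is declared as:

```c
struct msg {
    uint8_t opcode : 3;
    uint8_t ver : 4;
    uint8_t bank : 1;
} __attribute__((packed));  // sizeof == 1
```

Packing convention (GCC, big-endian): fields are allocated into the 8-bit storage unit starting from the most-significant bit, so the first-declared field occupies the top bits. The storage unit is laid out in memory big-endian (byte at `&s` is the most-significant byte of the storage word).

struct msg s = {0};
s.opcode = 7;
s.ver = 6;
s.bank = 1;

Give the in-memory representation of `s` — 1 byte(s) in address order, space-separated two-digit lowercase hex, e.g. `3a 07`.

ed

[5+:3] opcode=7 & 0x7 = 0x7; word=0xe0
[1+:4] ver=6 & 0xf = 0x6; word=0xec
[0+:1] bank=1 & 0x1 = 0x1; word=0xed
word = 0xed → big-endian bytes:
  [0]=0xed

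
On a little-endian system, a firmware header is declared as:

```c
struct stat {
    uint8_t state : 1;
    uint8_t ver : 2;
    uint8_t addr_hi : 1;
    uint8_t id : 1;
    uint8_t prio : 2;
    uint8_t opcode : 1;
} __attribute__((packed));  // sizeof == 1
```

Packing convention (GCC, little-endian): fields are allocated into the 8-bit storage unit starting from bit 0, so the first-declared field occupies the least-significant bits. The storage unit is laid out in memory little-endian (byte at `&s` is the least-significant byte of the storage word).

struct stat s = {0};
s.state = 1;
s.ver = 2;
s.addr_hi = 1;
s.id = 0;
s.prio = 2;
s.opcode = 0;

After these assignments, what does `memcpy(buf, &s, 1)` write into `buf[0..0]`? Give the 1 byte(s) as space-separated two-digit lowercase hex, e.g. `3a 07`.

state:1 = 1 → 0x1 << 0 → word 0x01
ver:2 = 2 → 0x2 << 1 → word 0x05
addr_hi:1 = 1 → 0x1 << 3 → word 0x0d
id:1 = 0 → 0x0 << 4 → word 0x0d
prio:2 = 2 → 0x2 << 5 → word 0x4d
opcode:1 = 0 → 0x0 << 7 → word 0x4d
word = 0x4d → little-endian bytes:
  [0]=0x4d

4d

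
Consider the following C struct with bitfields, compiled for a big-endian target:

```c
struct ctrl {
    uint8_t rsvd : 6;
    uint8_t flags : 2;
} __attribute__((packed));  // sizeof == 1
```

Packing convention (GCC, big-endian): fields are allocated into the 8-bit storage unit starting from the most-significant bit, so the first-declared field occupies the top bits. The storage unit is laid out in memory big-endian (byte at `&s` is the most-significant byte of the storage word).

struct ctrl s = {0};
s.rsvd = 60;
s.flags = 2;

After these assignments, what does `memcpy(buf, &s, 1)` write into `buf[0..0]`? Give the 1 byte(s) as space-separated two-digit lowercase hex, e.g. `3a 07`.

rsvd:6 = 60 → 0x3c << 2 → word 0xf0
flags:2 = 2 → 0x2 << 0 → word 0xf2
word = 0xf2 → big-endian bytes:
  [0]=0xf2

f2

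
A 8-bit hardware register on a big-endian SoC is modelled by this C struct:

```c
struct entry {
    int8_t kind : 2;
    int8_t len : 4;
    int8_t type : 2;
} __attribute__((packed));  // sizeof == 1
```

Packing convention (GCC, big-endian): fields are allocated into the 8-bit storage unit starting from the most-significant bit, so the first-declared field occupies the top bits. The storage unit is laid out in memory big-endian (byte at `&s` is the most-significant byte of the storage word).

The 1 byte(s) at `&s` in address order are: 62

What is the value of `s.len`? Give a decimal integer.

[0]=0x62 (big-endian) → word 0x62
kind [6+:2] = (word>>6) & 0x3 = 1
len [2+:4] = (word>>2) & 0xf = 8  ←
type [0+:2] = (word>>0) & 0x3 = 2
len signed 4b, MSB=1: 8 - 16 = -8

-8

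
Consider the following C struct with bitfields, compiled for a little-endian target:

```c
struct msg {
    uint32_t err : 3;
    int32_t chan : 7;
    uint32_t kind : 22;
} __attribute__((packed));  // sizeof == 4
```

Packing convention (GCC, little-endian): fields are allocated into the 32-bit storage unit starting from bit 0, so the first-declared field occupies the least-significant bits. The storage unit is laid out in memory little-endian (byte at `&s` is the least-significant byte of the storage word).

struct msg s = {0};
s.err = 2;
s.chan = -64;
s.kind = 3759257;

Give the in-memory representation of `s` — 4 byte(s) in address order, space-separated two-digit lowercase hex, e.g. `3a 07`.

02 66 72 e5

err:3 = 2 → 0x2 << 0 → word 0x00000002
chan:7 = -64 → 0x40 << 3 → word 0x00000202
kind:22 = 3759257 → 0x395c99 << 10 → word 0xe5726602
word = 0xe5726602 → little-endian bytes:
  [0]=0x02  [1]=0x66  [2]=0x72  [3]=0xe5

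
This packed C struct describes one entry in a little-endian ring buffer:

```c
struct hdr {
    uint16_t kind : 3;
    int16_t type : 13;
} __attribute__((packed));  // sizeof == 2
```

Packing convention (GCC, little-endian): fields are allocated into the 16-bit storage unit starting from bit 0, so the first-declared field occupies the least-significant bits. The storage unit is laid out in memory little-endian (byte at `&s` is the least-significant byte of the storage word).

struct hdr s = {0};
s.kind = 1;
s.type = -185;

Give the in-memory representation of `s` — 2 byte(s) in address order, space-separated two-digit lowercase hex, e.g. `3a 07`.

kind (3b) val=1 bits=0x1 at bit 0: 0x0001
type (13b) val=-185 bits=0x1f47 at bit 3: 0xfa39
word = 0xfa39 → little-endian bytes:
  [0]=0x39  [1]=0xfa

39 fa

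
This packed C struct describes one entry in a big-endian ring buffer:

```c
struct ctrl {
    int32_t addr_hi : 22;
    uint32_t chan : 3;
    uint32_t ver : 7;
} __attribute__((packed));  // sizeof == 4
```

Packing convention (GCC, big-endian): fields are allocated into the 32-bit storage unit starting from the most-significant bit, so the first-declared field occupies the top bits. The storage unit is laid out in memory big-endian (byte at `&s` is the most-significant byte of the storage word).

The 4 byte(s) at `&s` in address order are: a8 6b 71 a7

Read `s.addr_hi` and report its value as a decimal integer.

-1434916

[0]=0xa8 [1]=0x6b [2]=0x71 [3]=0xa7 (big-endian) → word 0xa86b71a7
addr_hi:22 @ bit 10 → (0xa86b71a7>>10)&0x3fffff = 0x2a1adc  ←
chan:3 @ bit 7 → (0xa86b71a7>>7)&0x7 = 0x3
ver:7 @ bit 0 → (0xa86b71a7>>0)&0x7f = 0x27
addr_hi signed 22b, MSB=1: 2759388 - 4194304 = -1434916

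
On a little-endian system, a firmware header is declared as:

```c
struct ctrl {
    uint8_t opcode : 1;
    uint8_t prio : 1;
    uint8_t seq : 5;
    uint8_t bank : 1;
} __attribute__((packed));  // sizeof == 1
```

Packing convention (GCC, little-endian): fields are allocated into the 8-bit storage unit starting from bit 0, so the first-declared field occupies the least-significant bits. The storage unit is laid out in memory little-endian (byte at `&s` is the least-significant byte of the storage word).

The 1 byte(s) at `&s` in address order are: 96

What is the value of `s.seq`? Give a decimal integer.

5

[0]=0x96 (little-endian) → word 0x96
opcode:1 @ bit 0 → (0x96>>0)&0x1 = 0x0
prio:1 @ bit 1 → (0x96>>1)&0x1 = 0x1
seq:5 @ bit 2 → (0x96>>2)&0x1f = 0x5  ←
bank:1 @ bit 7 → (0x96>>7)&0x1 = 0x1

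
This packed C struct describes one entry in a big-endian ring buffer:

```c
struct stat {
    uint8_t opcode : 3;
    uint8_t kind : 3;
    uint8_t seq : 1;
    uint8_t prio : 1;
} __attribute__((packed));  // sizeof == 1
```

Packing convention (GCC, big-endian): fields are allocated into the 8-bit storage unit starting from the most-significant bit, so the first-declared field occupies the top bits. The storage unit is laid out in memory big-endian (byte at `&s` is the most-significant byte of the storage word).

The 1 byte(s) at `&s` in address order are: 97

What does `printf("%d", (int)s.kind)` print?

[0]=0x97 (big-endian) → word 0x97
opcode:3 @ bit 5 → (0x97>>5)&0x7 = 0x4
kind:3 @ bit 2 → (0x97>>2)&0x7 = 0x5  ←
seq:1 @ bit 1 → (0x97>>1)&0x1 = 0x1
prio:1 @ bit 0 → (0x97>>0)&0x1 = 0x1

5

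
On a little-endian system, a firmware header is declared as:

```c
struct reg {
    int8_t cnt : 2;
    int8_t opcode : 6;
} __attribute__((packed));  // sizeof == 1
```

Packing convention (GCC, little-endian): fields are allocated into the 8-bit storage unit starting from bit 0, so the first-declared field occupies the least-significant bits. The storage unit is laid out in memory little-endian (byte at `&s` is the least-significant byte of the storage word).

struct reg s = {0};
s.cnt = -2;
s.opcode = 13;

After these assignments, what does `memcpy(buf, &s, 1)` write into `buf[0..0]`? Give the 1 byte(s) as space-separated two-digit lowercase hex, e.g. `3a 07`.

cnt (2b) val=-2 bits=0x2 at bit 0: 0x02
opcode (6b) val=13 bits=0xd at bit 2: 0x36
word = 0x36 → little-endian bytes:
  [0]=0x36

36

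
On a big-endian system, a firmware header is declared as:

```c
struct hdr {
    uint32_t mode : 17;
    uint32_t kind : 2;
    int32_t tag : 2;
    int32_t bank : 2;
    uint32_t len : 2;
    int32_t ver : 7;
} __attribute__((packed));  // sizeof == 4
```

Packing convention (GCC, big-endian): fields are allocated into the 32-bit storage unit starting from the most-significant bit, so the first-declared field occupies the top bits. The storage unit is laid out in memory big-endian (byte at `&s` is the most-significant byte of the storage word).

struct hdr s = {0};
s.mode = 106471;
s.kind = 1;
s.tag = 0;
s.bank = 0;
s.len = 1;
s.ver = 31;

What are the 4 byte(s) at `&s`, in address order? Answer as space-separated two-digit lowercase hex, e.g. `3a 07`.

cf f3 a0 9f

mode:17 = 106471 → 0x19fe7 << 15 → word 0xcff38000
kind:2 = 1 → 0x1 << 13 → word 0xcff3a000
tag:2 = 0 → 0x0 << 11 → word 0xcff3a000
bank:2 = 0 → 0x0 << 9 → word 0xcff3a000
len:2 = 1 → 0x1 << 7 → word 0xcff3a080
ver:7 = 31 → 0x1f << 0 → word 0xcff3a09f
word = 0xcff3a09f → big-endian bytes:
  [0]=0xcf  [1]=0xf3  [2]=0xa0  [3]=0x9f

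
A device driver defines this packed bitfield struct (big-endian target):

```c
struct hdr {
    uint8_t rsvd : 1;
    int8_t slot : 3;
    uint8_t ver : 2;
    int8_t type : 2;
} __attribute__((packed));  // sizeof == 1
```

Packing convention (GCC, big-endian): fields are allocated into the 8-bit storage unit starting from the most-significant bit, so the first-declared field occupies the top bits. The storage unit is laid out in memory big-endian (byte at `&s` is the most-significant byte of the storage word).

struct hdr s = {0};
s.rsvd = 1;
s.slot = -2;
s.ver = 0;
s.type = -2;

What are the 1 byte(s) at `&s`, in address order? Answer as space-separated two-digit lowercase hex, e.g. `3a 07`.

rsvd:1 = 1 → 0x1 << 7 → word 0x80
slot:3 = -2 → 0x6 << 4 → word 0xe0
ver:2 = 0 → 0x0 << 2 → word 0xe0
type:2 = -2 → 0x2 << 0 → word 0xe2
word = 0xe2 → big-endian bytes:
  [0]=0xe2

e2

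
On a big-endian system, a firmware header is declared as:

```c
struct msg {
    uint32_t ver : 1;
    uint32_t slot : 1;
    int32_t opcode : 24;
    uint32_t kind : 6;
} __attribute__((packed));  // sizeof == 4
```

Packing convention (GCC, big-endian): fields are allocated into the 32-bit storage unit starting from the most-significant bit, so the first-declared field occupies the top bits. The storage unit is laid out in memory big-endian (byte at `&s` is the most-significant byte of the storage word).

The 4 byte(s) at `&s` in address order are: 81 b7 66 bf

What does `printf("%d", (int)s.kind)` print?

63

[0]=0x81 [1]=0xb7 [2]=0x66 [3]=0xbf (big-endian) → word 0x81b766bf
ver [31+:1] = (word>>31) & 0x1 = 1
slot [30+:1] = (word>>30) & 0x1 = 0
opcode [6+:24] = (word>>6) & 0xffffff = 449946
kind [0+:6] = (word>>0) & 0x3f = 63  ←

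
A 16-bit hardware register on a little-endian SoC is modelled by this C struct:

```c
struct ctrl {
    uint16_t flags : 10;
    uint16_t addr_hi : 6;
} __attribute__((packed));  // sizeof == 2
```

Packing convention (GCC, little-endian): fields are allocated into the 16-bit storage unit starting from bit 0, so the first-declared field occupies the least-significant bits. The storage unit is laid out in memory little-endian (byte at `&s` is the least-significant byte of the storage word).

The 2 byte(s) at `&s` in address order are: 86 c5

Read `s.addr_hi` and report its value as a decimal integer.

49

[0]=0x86 [1]=0xc5 (little-endian) → word 0xc586
flags [0+:10] = (word>>0) & 0x3ff = 390
addr_hi [10+:6] = (word>>10) & 0x3f = 49  ←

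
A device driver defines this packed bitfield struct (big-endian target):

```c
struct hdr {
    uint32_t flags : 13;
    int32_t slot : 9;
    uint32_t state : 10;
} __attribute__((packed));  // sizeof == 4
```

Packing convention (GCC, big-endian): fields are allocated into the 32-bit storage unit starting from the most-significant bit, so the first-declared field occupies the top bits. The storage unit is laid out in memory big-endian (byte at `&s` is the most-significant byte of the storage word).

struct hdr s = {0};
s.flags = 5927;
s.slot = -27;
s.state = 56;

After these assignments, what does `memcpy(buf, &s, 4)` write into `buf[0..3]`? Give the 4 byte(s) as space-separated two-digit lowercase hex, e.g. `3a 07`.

flags:13 = 5927 → 0x1727 << 19 → word 0xb9380000
slot:9 = -27 → 0x1e5 << 10 → word 0xb93f9400
state:10 = 56 → 0x38 << 0 → word 0xb93f9438
word = 0xb93f9438 → big-endian bytes:
  [0]=0xb9  [1]=0x3f  [2]=0x94  [3]=0x38

b9 3f 94 38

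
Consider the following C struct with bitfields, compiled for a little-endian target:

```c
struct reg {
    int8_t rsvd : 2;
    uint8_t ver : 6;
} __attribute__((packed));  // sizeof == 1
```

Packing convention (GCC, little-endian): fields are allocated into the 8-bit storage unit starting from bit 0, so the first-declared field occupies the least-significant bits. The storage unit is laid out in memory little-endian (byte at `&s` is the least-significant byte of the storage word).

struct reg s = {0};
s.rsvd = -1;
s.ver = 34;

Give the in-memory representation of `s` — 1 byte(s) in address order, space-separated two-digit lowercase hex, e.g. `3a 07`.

8b

rsvd (2b) val=-1 bits=0x3 at bit 0: 0x03
ver (6b) val=34 bits=0x22 at bit 2: 0x8b
word = 0x8b → little-endian bytes:
  [0]=0x8b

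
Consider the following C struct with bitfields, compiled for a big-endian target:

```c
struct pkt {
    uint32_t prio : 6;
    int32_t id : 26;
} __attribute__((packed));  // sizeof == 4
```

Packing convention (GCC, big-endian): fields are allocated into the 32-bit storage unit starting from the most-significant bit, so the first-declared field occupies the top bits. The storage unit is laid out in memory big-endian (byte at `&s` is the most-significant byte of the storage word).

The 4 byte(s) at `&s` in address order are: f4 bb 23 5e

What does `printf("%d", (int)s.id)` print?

[0]=0xf4 [1]=0xbb [2]=0x23 [3]=0x5e (big-endian) → word 0xf4bb235e
prio [26+:6] = (word>>26) & 0x3f = 61
id [0+:26] = (word>>0) & 0x3ffffff = 12264286  ←
id signed 26b, MSB=0: value = 12264286

12264286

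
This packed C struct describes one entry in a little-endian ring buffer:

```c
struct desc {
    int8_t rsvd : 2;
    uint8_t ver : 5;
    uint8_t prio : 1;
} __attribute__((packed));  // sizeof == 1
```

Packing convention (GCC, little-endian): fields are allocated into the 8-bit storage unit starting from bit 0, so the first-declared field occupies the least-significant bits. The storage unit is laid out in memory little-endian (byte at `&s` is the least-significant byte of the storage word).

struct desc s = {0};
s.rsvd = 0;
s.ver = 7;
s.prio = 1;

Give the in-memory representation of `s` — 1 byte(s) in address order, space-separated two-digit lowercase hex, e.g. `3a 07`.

rsvd (2b) val=0 bits=0x0 at bit 0: 0x00
ver (5b) val=7 bits=0x7 at bit 2: 0x1c
prio (1b) val=1 bits=0x1 at bit 7: 0x9c
word = 0x9c → little-endian bytes:
  [0]=0x9c

9c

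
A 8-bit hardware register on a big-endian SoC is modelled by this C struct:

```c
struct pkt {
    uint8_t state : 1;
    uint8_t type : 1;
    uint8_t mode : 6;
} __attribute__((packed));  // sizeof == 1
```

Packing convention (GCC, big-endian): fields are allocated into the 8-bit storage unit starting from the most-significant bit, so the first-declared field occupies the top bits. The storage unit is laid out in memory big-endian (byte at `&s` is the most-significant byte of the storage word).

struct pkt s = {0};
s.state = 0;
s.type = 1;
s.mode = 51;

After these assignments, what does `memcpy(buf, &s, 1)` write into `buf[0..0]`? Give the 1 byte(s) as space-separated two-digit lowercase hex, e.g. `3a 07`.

state:1 = 0 → 0x0 << 7 → word 0x00
type:1 = 1 → 0x1 << 6 → word 0x40
mode:6 = 51 → 0x33 << 0 → word 0x73
word = 0x73 → big-endian bytes:
  [0]=0x73

73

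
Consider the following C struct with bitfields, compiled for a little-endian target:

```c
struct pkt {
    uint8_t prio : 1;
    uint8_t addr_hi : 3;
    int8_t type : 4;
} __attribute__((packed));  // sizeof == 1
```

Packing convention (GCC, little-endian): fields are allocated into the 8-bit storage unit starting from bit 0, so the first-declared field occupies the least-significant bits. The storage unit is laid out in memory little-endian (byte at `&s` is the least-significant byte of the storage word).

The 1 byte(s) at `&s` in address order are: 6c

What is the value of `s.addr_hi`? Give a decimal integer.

6

[0]=0x6c (little-endian) → word 0x6c
prio:1 @ bit 0 → (0x6c>>0)&0x1 = 0x0
addr_hi:3 @ bit 1 → (0x6c>>1)&0x7 = 0x6  ←
type:4 @ bit 4 → (0x6c>>4)&0xf = 0x6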